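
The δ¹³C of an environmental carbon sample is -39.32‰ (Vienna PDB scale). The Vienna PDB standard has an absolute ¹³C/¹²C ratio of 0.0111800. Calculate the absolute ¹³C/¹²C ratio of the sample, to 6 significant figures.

R_sample = R_standard × (δ¹³C/1000 + 1)
R_sample = 0.0111800 × (-39.32/1000 + 1) = 0.0111800 × 0.960680
R_sample = 0.0107404

0.0107404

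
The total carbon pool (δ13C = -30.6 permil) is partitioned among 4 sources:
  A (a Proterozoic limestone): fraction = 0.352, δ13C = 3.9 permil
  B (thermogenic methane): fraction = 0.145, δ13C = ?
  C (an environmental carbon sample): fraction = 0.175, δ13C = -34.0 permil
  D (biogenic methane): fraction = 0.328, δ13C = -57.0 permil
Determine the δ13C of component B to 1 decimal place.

Isotope mass balance: δ_bulk = Σ fᵢ·δᵢ.
-30.6 = 0.352×(3.9) + 0.145×δ_B + 0.175×(-34.0) + 0.328×(-57.0)
0.145·δ_B = -30.6 − (-23.273) = -7.327
δ_B = -7.327 / 0.145 = -50.53 permil

-50.5 permil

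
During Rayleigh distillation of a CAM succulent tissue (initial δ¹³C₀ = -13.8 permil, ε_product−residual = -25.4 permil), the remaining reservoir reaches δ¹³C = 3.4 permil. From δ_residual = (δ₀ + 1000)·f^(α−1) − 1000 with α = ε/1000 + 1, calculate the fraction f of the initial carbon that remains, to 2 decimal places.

0.51

α − 1 = ε/1000 = -0.0254
(δ_res + 1000)/(δ₀ + 1000) = (3.4 + 1000)/(-13.8 + 1000) = 1003.4/986.2 = 1.017441
f = 1.017441^(1/-0.0254) = exp(ln(1.017441)/-0.0254) = exp(0.01729/-0.0254)
f = exp(-0.6807) = 0.5063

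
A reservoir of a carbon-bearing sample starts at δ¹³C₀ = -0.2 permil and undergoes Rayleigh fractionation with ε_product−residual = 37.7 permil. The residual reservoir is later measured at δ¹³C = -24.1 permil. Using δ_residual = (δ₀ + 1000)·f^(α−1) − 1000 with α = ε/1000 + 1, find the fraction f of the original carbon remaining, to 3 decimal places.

α − 1 = ε/1000 = 0.0377
(δ_res + 1000)/(δ₀ + 1000) = (-24.1 + 1000)/(-0.2 + 1000) = 975.9/999.8 = 0.976095
f = 0.976095^(1/0.0377) = exp(ln(0.976095)/0.0377) = exp(-0.02420/0.0377)
f = exp(-0.6418) = 0.5264

0.526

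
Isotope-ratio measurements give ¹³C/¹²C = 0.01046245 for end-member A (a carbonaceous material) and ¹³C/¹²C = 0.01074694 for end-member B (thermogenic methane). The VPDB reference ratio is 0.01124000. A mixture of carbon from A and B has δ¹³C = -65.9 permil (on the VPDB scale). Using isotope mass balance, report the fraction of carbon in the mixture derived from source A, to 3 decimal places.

0.871

δ_A = (0.01046245/0.01124000 − 1)×1000 = (0.930823 − 1)×1000 = -69.177 permil
δ_B = (0.01074694/0.01124000 − 1)×1000 = (0.956133 − 1)×1000 = -43.867 permil
f_A = (δ_mix − δ_B)/(δ_A − δ_B) = (-65.9 − (-43.867))/(-69.177 − (-43.867))
f_A = -22.033 / -25.310 = 0.8705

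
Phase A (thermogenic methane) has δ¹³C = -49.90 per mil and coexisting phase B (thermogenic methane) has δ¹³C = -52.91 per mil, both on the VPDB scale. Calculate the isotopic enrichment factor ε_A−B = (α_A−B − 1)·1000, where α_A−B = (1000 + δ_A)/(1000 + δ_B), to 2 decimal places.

3.18 per mil

α_A−B = (1000 + -49.90) / (1000 + -52.91) = 950.10 / 947.09 = 1.003178
ε_A−B = (1.003178 − 1) × 1000 = 3.178 per mil
(The approximation ε ≈ δ_A − δ_B would give 3.01 per mil.)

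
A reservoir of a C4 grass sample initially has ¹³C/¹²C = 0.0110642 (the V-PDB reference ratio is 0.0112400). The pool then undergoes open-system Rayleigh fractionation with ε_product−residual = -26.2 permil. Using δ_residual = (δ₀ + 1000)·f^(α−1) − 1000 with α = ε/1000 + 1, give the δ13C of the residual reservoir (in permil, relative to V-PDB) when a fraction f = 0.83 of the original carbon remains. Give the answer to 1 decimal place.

-10.8 permil

δ₀ = (0.0110642/0.0112400 − 1)×1000 = (0.984359 − 1)×1000 = -15.641 permil
α − 1 = ε/1000 = -0.0262
f^(α−1) = 0.83^(-0.0262) = 1.004894
δ_res = (-15.641 + 1000) × 1.004894 − 1000 = 989.177 − 1000 = -10.82 permil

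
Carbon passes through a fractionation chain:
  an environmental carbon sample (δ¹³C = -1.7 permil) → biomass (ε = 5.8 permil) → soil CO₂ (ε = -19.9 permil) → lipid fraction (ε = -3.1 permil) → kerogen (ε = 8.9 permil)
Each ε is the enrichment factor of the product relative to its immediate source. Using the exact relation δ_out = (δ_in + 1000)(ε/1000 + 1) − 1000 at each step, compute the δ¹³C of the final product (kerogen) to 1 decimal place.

step 1: δ = (-1.70 + 1000)·(5.8/1000 + 1) − 1000 = 4.09 permil
step 2: δ = (4.09 + 1000)·(-19.9/1000 + 1) − 1000 = -15.89 permil
step 3: δ = (-15.89 + 1000)·(-3.1/1000 + 1) − 1000 = -18.94 permil
step 4: δ = (-18.94 + 1000)·(8.9/1000 + 1) − 1000 = -10.21 permil

-10.2 permil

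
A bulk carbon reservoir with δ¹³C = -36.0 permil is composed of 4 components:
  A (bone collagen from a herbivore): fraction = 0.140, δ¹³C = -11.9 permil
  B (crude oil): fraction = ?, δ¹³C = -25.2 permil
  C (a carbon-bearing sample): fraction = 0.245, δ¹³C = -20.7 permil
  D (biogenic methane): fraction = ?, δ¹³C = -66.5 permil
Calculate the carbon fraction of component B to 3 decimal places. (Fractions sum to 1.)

0.282

Let f_B and f_D be the unknown fractions; fractions sum to 1 so f_B + f_D = 0.615.
Mass balance: Σ fᵢ·δᵢ = δ_bulk ⇒ f_B·(-25.2) + f_D·(-66.5) = -36.0 − (-6.737) = -29.262
Substitute f_D = 0.615 − f_B:
f_B·(-25.2 − -66.5) = -29.262 − 0.615×(-66.5) = 11.635
f_B = 11.635 / 41.3 = 0.2817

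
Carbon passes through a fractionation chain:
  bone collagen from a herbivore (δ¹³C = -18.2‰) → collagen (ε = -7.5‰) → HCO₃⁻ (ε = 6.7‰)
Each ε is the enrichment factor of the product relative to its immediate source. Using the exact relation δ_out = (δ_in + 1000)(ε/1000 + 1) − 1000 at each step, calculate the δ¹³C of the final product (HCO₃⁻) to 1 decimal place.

-19.0‰

step 1: δ = (-18.20 + 1000)·(-7.5/1000 + 1) − 1000 = -25.56‰
step 2: δ = (-25.56 + 1000)·(6.7/1000 + 1) − 1000 = -19.03‰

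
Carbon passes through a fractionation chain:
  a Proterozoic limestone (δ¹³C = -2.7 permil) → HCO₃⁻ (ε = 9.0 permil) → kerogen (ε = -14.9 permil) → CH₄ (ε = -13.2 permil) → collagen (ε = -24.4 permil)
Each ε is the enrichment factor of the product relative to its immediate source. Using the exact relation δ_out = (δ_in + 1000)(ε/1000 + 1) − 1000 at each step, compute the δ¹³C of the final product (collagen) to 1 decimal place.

-45.7 permil

step 1: δ = (-2.70 + 1000)·(9.0/1000 + 1) − 1000 = 6.28 permil
step 2: δ = (6.28 + 1000)·(-14.9/1000 + 1) − 1000 = -8.72 permil
step 3: δ = (-8.72 + 1000)·(-13.2/1000 + 1) − 1000 = -21.80 permil
step 4: δ = (-21.80 + 1000)·(-24.4/1000 + 1) − 1000 = -45.67 permil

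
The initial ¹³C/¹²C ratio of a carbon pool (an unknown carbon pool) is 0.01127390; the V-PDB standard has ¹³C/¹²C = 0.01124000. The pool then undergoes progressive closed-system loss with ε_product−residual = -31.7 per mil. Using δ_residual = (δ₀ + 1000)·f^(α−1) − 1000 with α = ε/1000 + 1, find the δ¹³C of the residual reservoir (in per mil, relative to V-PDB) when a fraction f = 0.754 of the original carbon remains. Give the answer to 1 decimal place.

12.0 per mil

δ₀ = (0.01127390/0.01124000 − 1)×1000 = (1.003016 − 1)×1000 = 3.016 per mil
α − 1 = ε/1000 = -0.0317
f^(α−1) = 0.754^(-0.0317) = 1.008991
δ_res = (3.016 + 1000) × 1.008991 − 1000 = 1012.034 − 1000 = 12.03 per mil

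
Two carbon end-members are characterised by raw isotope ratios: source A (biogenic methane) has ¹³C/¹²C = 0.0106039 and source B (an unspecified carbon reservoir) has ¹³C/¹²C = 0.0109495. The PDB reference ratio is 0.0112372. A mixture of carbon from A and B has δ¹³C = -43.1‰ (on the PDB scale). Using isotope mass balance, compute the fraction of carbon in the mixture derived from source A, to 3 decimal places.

0.569

δ_A = (0.0106039/0.0112372 − 1)×1000 = (0.943643 − 1)×1000 = -56.357‰
δ_B = (0.0109495/0.0112372 − 1)×1000 = (0.974398 − 1)×1000 = -25.602‰
f_A = (δ_mix − δ_B)/(δ_A − δ_B) = (-43.1 − (-25.602))/(-56.357 − (-25.602))
f_A = -17.498 / -30.755 = 0.5689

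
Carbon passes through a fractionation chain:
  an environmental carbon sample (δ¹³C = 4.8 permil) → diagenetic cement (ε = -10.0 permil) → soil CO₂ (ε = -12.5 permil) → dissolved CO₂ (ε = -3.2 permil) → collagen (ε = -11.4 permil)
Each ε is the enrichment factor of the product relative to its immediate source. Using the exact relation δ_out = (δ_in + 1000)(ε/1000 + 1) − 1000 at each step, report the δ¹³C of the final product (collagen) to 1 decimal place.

-32.0 permil

step 1: δ = (4.80 + 1000)·(-10.0/1000 + 1) − 1000 = -5.25 permil
step 2: δ = (-5.25 + 1000)·(-12.5/1000 + 1) − 1000 = -17.68 permil
step 3: δ = (-17.68 + 1000)·(-3.2/1000 + 1) − 1000 = -20.83 permil
step 4: δ = (-20.83 + 1000)·(-11.4/1000 + 1) − 1000 = -31.99 permil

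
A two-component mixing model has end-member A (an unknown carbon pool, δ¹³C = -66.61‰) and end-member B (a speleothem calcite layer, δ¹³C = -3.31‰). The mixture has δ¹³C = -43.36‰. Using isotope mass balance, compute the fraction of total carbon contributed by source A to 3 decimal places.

δ_mix = f_A·δ_A + (1 − f_A)·δ_B  ⇒  f_A = (δ_mix − δ_B)/(δ_A − δ_B)
f_A = (-43.36 − (-3.31)) / (-66.61 − (-3.31))
f_A = -40.05 / -63.30 = 0.6327

0.633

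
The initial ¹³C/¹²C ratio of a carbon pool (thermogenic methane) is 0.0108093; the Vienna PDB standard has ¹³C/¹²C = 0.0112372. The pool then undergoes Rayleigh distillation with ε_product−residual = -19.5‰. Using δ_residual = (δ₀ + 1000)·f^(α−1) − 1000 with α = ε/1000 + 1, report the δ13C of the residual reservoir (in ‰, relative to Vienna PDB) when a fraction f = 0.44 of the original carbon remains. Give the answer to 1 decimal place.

δ₀ = (0.0108093/0.0112372 − 1)×1000 = (0.961921 − 1)×1000 = -38.079‰
α − 1 = ε/1000 = -0.0195
f^(α−1) = 0.44^(-0.0195) = 1.016138
δ_res = (-38.079 + 1000) × 1.016138 − 1000 = 977.445 − 1000 = -22.56‰

-22.6‰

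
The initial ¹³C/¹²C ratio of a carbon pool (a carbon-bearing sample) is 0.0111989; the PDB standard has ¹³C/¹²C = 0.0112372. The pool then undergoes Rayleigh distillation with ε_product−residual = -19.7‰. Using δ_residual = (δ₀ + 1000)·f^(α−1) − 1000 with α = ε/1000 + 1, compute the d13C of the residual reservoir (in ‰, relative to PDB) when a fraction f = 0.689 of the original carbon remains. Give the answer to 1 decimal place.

δ₀ = (0.0111989/0.0112372 − 1)×1000 = (0.996592 − 1)×1000 = -3.408‰
α − 1 = ε/1000 = -0.0197
f^(α−1) = 0.689^(-0.0197) = 1.007366
δ_res = (-3.408 + 1000) × 1.007366 − 1000 = 1003.932 − 1000 = 3.93‰

3.9‰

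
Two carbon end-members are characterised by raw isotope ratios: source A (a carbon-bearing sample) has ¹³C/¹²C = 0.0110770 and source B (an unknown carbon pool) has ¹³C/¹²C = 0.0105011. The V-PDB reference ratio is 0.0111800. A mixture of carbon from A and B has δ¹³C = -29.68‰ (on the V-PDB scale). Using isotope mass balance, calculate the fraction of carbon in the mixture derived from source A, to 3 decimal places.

δ_A = (0.0110770/0.0111800 − 1)×1000 = (0.990787 − 1)×1000 = -9.213‰
δ_B = (0.0105011/0.0111800 − 1)×1000 = (0.939275 − 1)×1000 = -60.725‰
f_A = (δ_mix − δ_B)/(δ_A − δ_B) = (-29.68 − (-60.725))/(-9.213 − (-60.725))
f_A = 31.045 / 51.512 = 0.6027

0.603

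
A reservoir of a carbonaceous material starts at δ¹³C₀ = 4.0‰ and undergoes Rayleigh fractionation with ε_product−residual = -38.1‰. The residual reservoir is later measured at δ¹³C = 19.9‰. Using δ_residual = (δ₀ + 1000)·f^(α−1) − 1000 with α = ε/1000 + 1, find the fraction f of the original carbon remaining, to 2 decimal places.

α − 1 = ε/1000 = -0.0381
(δ_res + 1000)/(δ₀ + 1000) = (19.9 + 1000)/(4.0 + 1000) = 1019.9/1004.0 = 1.015837
f = 1.015837^(1/-0.0381) = exp(ln(1.015837)/-0.0381) = exp(0.01571/-0.0381)
f = exp(-0.4124) = 0.6621

0.66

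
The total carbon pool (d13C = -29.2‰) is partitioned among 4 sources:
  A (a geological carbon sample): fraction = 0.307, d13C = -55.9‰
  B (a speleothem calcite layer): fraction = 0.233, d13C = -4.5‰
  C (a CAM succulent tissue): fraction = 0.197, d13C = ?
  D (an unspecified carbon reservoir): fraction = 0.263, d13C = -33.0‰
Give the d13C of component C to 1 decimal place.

-11.7‰

Isotope mass balance: δ_bulk = Σ fᵢ·δᵢ.
-29.2 = 0.307×(-55.9) + 0.233×(-4.5) + 0.197×δ_C + 0.263×(-33.0)
0.197·δ_C = -29.2 − (-26.889) = -2.311
δ_C = -2.311 / 0.197 = -11.73‰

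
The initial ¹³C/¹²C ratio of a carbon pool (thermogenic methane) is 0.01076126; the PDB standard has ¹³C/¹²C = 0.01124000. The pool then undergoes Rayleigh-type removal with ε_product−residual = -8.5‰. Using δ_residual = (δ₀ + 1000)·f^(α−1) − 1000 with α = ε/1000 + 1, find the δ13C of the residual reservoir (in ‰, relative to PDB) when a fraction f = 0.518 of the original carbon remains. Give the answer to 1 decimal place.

δ₀ = (0.01076126/0.01124000 − 1)×1000 = (0.957407 − 1)×1000 = -42.593‰
α − 1 = ε/1000 = -0.0085
f^(α−1) = 0.518^(-0.0085) = 1.005607
δ_res = (-42.593 + 1000) × 1.005607 − 1000 = 962.775 − 1000 = -37.22‰

-37.2‰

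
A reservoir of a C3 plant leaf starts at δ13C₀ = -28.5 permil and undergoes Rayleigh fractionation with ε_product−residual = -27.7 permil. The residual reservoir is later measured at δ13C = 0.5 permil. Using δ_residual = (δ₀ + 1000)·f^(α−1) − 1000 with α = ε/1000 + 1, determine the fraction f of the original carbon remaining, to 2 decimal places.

α − 1 = ε/1000 = -0.0277
(δ_res + 1000)/(δ₀ + 1000) = (0.5 + 1000)/(-28.5 + 1000) = 1000.5/971.5 = 1.029851
f = 1.029851^(1/-0.0277) = exp(ln(1.029851)/-0.0277) = exp(0.02941/-0.0277)
f = exp(-1.0619) = 0.3458

0.35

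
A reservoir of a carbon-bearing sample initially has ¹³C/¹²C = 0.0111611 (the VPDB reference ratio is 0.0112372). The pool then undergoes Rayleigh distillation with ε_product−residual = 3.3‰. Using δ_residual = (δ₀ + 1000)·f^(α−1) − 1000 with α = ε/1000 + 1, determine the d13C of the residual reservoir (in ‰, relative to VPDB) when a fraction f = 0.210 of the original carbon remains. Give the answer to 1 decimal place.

δ₀ = (0.0111611/0.0112372 − 1)×1000 = (0.993228 − 1)×1000 = -6.772‰
α − 1 = ε/1000 = 0.0033
f^(α−1) = 0.210^(0.0033) = 0.994863
δ_res = (-6.772 + 1000) × 0.994863 − 1000 = 988.126 − 1000 = -11.87‰

-11.9‰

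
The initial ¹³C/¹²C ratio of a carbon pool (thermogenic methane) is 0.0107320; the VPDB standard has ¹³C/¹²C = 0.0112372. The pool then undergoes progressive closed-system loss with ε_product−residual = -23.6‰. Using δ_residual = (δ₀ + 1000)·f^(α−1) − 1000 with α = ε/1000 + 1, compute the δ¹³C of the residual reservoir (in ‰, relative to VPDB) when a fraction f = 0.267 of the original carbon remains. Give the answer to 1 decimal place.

-14.7‰

δ₀ = (0.0107320/0.0112372 − 1)×1000 = (0.955042 − 1)×1000 = -44.958‰
α − 1 = ε/1000 = -0.0236
f^(α−1) = 0.267^(-0.0236) = 1.031655
δ_res = (-44.958 + 1000) × 1.031655 − 1000 = 985.274 − 1000 = -14.73‰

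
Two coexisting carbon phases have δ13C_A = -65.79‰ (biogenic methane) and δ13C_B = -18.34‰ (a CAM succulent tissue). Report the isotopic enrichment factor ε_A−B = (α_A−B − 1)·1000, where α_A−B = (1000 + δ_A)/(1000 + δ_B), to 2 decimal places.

-48.34‰

α_A−B = (1000 + -65.79) / (1000 + -18.34) = 934.21 / 981.66 = 0.951664
ε_A−B = (0.951664 − 1) × 1000 = -48.336‰
(The approximation ε ≈ δ_A − δ_B would give -47.45‰.)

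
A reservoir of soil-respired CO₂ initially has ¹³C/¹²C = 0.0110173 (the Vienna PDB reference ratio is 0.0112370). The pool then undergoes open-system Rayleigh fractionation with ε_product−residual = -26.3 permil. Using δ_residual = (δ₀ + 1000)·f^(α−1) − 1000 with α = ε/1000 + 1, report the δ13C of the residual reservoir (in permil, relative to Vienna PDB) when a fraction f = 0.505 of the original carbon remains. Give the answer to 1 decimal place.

-1.8 permil

δ₀ = (0.0110173/0.0112370 − 1)×1000 = (0.980449 − 1)×1000 = -19.551 permil
α − 1 = ε/1000 = -0.0263
f^(α−1) = 0.505^(-0.0263) = 1.018130
δ_res = (-19.551 + 1000) × 1.018130 − 1000 = 998.225 − 1000 = -1.78 permil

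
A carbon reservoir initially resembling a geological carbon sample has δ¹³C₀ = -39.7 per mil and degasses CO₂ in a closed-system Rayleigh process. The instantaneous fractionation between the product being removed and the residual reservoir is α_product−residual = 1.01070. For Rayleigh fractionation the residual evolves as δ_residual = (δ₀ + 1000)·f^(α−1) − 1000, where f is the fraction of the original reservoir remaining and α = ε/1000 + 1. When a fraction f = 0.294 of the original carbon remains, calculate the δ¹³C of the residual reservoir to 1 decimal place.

-52.2 per mil

Rayleigh residual: δ_res = (δ₀ + 1000)·f^(α−1) − 1000
α − 1 = 0.01070
f^(α−1) = 0.294^(0.01070) = 0.986987
δ_res = (-39.7 + 1000) × 0.986987 − 1000 = 947.803 − 1000 = -52.20 per mil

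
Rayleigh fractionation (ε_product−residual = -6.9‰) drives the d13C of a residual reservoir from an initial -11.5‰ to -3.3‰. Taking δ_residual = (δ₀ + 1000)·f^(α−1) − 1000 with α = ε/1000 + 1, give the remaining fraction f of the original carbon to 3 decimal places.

0.302

α − 1 = ε/1000 = -0.0069
(δ_res + 1000)/(δ₀ + 1000) = (-3.3 + 1000)/(-11.5 + 1000) = 996.7/988.5 = 1.008295
f = 1.008295^(1/-0.0069) = exp(ln(1.008295)/-0.0069) = exp(0.00826/-0.0069)
f = exp(-1.1973) = 0.3020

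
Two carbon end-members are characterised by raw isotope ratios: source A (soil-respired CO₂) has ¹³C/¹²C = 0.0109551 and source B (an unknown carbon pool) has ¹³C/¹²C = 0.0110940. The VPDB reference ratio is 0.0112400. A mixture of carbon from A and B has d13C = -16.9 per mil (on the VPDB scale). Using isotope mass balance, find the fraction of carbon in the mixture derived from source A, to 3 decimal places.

δ_A = (0.0109551/0.0112400 − 1)×1000 = (0.974653 − 1)×1000 = -25.347 per mil
δ_B = (0.0110940/0.0112400 − 1)×1000 = (0.987011 − 1)×1000 = -12.989 per mil
f_A = (δ_mix − δ_B)/(δ_A − δ_B) = (-16.9 − (-12.989))/(-25.347 − (-12.989))
f_A = -3.911 / -12.358 = 0.3165

0.316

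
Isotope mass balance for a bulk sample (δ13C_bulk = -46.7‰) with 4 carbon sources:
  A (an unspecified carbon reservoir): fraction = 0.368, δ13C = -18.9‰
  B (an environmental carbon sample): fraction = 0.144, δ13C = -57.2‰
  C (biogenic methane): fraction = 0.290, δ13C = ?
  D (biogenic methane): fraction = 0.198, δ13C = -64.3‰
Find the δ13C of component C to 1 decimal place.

Isotope mass balance: δ_bulk = Σ fᵢ·δᵢ.
-46.7 = 0.368×(-18.9) + 0.144×(-57.2) + 0.290×δ_C + 0.198×(-64.3)
0.290·δ_C = -46.7 − (-27.923) = -18.777
δ_C = -18.777 / 0.290 = -64.75‰

-64.7‰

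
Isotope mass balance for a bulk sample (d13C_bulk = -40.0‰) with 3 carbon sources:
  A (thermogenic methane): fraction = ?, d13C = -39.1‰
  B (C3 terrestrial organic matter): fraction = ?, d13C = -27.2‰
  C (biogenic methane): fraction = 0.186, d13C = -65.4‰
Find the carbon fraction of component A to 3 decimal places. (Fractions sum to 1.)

Let f_A and f_B be the unknown fractions; fractions sum to 1 so f_A + f_B = 0.814.
Mass balance: Σ fᵢ·δᵢ = δ_bulk ⇒ f_A·(-39.1) + f_B·(-27.2) = -40.0 − (-12.164) = -27.836
Substitute f_B = 0.814 − f_A:
f_A·(-39.1 − -27.2) = -27.836 − 0.814×(-27.2) = -5.695
f_A = -5.695 / -11.9 = 0.4786

0.479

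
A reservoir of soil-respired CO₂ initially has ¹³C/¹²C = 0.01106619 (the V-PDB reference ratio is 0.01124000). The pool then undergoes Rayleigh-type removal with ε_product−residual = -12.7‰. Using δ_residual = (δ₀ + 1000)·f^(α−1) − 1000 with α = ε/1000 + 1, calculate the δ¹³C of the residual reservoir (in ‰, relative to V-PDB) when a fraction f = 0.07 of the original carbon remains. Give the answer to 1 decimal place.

18.4‰

δ₀ = (0.01106619/0.01124000 − 1)×1000 = (0.984536 − 1)×1000 = -15.464‰
α − 1 = ε/1000 = -0.0127
f^(α−1) = 0.07^(-0.0127) = 1.034349
δ_res = (-15.464 + 1000) × 1.034349 − 1000 = 1018.355 − 1000 = 18.35‰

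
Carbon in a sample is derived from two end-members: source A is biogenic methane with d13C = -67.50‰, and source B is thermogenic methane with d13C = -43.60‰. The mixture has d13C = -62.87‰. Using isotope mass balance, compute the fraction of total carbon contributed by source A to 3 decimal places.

0.806

δ_mix = f_A·δ_A + (1 − f_A)·δ_B  ⇒  f_A = (δ_mix − δ_B)/(δ_A − δ_B)
f_A = (-62.87 − (-43.60)) / (-67.50 − (-43.60))
f_A = -19.27 / -23.90 = 0.8063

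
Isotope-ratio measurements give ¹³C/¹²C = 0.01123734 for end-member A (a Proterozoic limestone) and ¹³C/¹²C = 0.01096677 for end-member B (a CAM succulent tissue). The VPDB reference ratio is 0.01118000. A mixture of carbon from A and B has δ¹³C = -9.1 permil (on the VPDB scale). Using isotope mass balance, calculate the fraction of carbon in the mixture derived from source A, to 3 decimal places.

0.412

δ_A = (0.01123734/0.01118000 − 1)×1000 = (1.005129 − 1)×1000 = 5.129 permil
δ_B = (0.01096677/0.01118000 − 1)×1000 = (0.980928 − 1)×1000 = -19.072 permil
f_A = (δ_mix − δ_B)/(δ_A − δ_B) = (-9.1 − (-19.072))/(5.129 − (-19.072))
f_A = 9.972 / 24.201 = 0.4121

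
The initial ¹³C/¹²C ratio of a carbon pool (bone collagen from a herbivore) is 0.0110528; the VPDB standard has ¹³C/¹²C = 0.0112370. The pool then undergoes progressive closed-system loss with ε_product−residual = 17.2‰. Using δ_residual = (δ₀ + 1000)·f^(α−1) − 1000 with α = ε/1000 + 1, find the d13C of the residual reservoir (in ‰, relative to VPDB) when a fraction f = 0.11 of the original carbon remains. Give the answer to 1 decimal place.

-53.0‰

δ₀ = (0.0110528/0.0112370 − 1)×1000 = (0.983608 − 1)×1000 = -16.392‰
α − 1 = ε/1000 = 0.0172
f^(α−1) = 0.11^(0.0172) = 0.962747
δ_res = (-16.392 + 1000) × 0.962747 − 1000 = 946.965 − 1000 = -53.04‰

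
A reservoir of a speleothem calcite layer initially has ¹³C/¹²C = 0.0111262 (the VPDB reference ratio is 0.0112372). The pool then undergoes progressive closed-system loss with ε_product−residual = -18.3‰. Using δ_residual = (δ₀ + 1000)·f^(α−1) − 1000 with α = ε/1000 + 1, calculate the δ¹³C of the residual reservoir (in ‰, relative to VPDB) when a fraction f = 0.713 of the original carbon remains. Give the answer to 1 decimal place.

-3.7‰

δ₀ = (0.0111262/0.0112372 − 1)×1000 = (0.990122 − 1)×1000 = -9.878‰
α − 1 = ε/1000 = -0.0183
f^(α−1) = 0.713^(-0.0183) = 1.006210
δ_res = (-9.878 + 1000) × 1.006210 − 1000 = 996.270 − 1000 = -3.73‰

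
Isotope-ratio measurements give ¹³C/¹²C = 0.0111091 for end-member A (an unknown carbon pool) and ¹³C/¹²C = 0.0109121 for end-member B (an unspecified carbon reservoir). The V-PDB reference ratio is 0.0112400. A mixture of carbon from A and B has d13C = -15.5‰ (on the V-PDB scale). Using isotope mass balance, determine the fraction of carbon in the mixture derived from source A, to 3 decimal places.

δ_A = (0.0111091/0.0112400 − 1)×1000 = (0.988354 − 1)×1000 = -11.646‰
δ_B = (0.0109121/0.0112400 − 1)×1000 = (0.970827 − 1)×1000 = -29.173‰
f_A = (δ_mix − δ_B)/(δ_A − δ_B) = (-15.5 − (-29.173))/(-11.646 − (-29.173))
f_A = 13.673 / 17.527 = 0.7801

0.780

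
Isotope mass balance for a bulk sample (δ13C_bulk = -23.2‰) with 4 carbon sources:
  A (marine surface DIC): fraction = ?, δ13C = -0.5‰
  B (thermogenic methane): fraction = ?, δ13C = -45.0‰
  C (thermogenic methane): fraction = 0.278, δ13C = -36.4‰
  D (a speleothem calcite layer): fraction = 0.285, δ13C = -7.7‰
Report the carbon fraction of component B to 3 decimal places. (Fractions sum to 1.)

Let f_B and f_A be the unknown fractions; fractions sum to 1 so f_B + f_A = 0.437.
Mass balance: Σ fᵢ·δᵢ = δ_bulk ⇒ f_B·(-45.0) + f_A·(-0.5) = -23.2 − (-12.314) = -10.886
Substitute f_A = 0.437 − f_B:
f_B·(-45.0 − -0.5) = -10.886 − 0.437×(-0.5) = -10.668
f_B = -10.668 / -44.5 = 0.2397

0.240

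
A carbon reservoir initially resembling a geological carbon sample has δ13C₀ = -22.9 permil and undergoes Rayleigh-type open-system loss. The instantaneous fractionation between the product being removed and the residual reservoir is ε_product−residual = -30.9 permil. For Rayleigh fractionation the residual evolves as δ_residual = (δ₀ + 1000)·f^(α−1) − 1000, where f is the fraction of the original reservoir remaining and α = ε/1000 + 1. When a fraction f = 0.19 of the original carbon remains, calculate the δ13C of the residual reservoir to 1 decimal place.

Rayleigh residual: δ_res = (δ₀ + 1000)·f^(α−1) − 1000
α = ε/1000 + 1 = 0.96910, so α − 1 = -0.03090
f^(α−1) = 0.19^(-0.03090) = 1.052656
δ_res = (-22.9 + 1000) × 1.052656 − 1000 = 1028.550 − 1000 = 28.55 permil

28.6 permil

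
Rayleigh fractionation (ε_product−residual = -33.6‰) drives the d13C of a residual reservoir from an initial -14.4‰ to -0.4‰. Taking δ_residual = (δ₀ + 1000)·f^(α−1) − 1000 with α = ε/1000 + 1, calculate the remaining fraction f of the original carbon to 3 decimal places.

0.657

α − 1 = ε/1000 = -0.0336
(δ_res + 1000)/(δ₀ + 1000) = (-0.4 + 1000)/(-14.4 + 1000) = 999.6/985.6 = 1.014205
f = 1.014205^(1/-0.0336) = exp(ln(1.014205)/-0.0336) = exp(0.01410/-0.0336)
f = exp(-0.4198) = 0.6572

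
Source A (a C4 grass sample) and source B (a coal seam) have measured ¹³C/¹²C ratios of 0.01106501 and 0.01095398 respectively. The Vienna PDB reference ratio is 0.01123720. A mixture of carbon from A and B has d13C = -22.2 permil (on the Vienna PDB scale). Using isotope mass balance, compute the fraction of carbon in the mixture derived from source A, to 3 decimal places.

0.304

δ_A = (0.01106501/0.01123720 − 1)×1000 = (0.984677 − 1)×1000 = -15.323 permil
δ_B = (0.01095398/0.01123720 − 1)×1000 = (0.974796 − 1)×1000 = -25.204 permil
f_A = (δ_mix − δ_B)/(δ_A − δ_B) = (-22.2 − (-25.204))/(-15.323 − (-25.204))
f_A = 3.004 / 9.881 = 0.3040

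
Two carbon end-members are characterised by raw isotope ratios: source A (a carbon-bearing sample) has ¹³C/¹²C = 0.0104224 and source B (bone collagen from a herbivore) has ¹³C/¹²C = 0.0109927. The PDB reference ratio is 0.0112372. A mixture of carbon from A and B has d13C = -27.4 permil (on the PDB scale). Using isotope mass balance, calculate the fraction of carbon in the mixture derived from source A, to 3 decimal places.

0.111

δ_A = (0.0104224/0.0112372 − 1)×1000 = (0.927491 − 1)×1000 = -72.509 permil
δ_B = (0.0109927/0.0112372 − 1)×1000 = (0.978242 − 1)×1000 = -21.758 permil
f_A = (δ_mix − δ_B)/(δ_A − δ_B) = (-27.4 − (-21.758))/(-72.509 − (-21.758))
f_A = -5.642 / -50.751 = 0.1112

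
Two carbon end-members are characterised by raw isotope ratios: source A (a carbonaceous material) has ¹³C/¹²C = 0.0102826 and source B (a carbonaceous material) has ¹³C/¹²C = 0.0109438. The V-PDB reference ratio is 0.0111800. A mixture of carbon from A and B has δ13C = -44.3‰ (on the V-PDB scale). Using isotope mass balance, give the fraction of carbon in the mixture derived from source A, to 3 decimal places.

δ_A = (0.0102826/0.0111800 − 1)×1000 = (0.919732 − 1)×1000 = -80.268‰
δ_B = (0.0109438/0.0111800 − 1)×1000 = (0.978873 − 1)×1000 = -21.127‰
f_A = (δ_mix − δ_B)/(δ_A − δ_B) = (-44.3 − (-21.127))/(-80.268 − (-21.127))
f_A = -23.173 / -59.141 = 0.3918

0.392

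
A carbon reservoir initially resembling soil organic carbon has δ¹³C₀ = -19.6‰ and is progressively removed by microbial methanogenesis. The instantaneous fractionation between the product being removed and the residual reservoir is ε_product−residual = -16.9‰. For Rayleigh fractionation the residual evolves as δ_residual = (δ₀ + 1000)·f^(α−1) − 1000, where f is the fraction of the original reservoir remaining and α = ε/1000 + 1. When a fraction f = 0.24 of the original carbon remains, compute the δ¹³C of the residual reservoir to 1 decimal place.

Rayleigh residual: δ_res = (δ₀ + 1000)·f^(α−1) − 1000
α = ε/1000 + 1 = 0.98310, so α − 1 = -0.01690
f^(α−1) = 0.24^(-0.01690) = 1.024411
δ_res = (-19.6 + 1000) × 1.024411 − 1000 = 1004.333 − 1000 = 4.33‰

4.3‰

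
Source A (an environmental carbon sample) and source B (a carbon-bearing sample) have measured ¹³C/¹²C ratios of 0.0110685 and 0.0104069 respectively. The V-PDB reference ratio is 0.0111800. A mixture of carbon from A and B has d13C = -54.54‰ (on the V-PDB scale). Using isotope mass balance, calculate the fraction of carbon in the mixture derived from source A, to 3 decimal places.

0.247

δ_A = (0.0110685/0.0111800 − 1)×1000 = (0.990027 − 1)×1000 = -9.973‰
δ_B = (0.0104069/0.0111800 − 1)×1000 = (0.930850 − 1)×1000 = -69.150‰
f_A = (δ_mix − δ_B)/(δ_A − δ_B) = (-54.54 − (-69.150))/(-9.973 − (-69.150))
f_A = 14.610 / 59.177 = 0.2469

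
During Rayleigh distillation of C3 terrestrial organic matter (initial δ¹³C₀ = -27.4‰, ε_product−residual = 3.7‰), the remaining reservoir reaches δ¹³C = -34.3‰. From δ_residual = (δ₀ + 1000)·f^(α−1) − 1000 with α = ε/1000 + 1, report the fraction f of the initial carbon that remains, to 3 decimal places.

0.146

α − 1 = ε/1000 = 0.0037
(δ_res + 1000)/(δ₀ + 1000) = (-34.3 + 1000)/(-27.4 + 1000) = 965.7/972.6 = 0.992906
f = 0.992906^(1/0.0037) = exp(ln(0.992906)/0.0037) = exp(-0.00712/0.0037)
f = exp(-1.9242) = 0.1460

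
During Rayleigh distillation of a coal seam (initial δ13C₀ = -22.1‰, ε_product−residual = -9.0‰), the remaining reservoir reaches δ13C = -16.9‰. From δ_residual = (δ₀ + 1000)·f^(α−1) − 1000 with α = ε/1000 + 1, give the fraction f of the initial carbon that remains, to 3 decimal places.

0.555

α − 1 = ε/1000 = -0.0090
(δ_res + 1000)/(δ₀ + 1000) = (-16.9 + 1000)/(-22.1 + 1000) = 983.1/977.9 = 1.005318
f = 1.005318^(1/-0.0090) = exp(ln(1.005318)/-0.0090) = exp(0.00530/-0.0090)
f = exp(-0.5893) = 0.5547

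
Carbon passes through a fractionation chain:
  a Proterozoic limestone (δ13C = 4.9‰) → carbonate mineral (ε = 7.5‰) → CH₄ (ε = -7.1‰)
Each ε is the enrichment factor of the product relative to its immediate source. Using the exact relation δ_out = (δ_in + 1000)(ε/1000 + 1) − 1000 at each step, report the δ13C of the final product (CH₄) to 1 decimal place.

step 1: δ = (4.90 + 1000)·(7.5/1000 + 1) − 1000 = 12.44‰
step 2: δ = (12.44 + 1000)·(-7.1/1000 + 1) − 1000 = 5.25‰

5.2‰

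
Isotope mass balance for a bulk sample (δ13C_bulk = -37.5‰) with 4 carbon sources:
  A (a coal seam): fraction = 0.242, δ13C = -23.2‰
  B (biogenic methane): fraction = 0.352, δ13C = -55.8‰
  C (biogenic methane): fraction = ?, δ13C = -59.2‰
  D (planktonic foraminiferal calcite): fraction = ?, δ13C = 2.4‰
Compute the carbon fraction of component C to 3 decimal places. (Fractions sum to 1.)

0.215

Let f_C and f_D be the unknown fractions; fractions sum to 1 so f_C + f_D = 0.406.
Mass balance: Σ fᵢ·δᵢ = δ_bulk ⇒ f_C·(-59.2) + f_D·(2.4) = -37.5 − (-25.256) = -12.244
Substitute f_D = 0.406 − f_C:
f_C·(-59.2 − 2.4) = -12.244 − 0.406×(2.4) = -13.218
f_C = -13.218 / -61.6 = 0.2146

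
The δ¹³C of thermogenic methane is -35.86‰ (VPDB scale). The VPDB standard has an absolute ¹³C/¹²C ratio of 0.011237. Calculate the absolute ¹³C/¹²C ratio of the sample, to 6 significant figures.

R_sample = R_standard × (δ¹³C/1000 + 1)
R_sample = 0.011237 × (-35.86/1000 + 1) = 0.011237 × 0.964140
R_sample = 0.0108340

0.0108340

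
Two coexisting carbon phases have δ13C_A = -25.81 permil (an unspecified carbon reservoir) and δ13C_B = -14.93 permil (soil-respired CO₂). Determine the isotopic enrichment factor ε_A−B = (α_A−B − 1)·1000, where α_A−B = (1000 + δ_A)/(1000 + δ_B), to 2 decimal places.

α_A−B = (1000 + -25.81) / (1000 + -14.93) = 974.19 / 985.07 = 0.988955
ε_A−B = (0.988955 − 1) × 1000 = -11.045 permil
(The approximation ε ≈ δ_A − δ_B would give -10.88 permil.)

-11.04 permil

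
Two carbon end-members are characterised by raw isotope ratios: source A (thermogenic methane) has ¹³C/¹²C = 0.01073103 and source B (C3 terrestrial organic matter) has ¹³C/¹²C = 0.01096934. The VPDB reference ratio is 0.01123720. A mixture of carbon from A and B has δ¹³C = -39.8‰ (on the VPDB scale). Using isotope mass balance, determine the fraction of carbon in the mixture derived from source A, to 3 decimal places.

δ_A = (0.01073103/0.01123720 − 1)×1000 = (0.954956 − 1)×1000 = -45.044‰
δ_B = (0.01096934/0.01123720 − 1)×1000 = (0.976163 − 1)×1000 = -23.837‰
f_A = (δ_mix − δ_B)/(δ_A − δ_B) = (-39.8 − (-23.837))/(-45.044 − (-23.837))
f_A = -15.963 / -21.207 = 0.7527

0.753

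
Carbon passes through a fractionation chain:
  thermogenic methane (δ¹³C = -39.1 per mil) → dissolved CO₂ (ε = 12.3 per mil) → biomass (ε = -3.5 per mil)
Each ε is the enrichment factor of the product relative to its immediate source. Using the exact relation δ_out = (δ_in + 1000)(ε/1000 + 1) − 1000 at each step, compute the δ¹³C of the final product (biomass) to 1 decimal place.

-30.7 per mil

step 1: δ = (-39.10 + 1000)·(12.3/1000 + 1) − 1000 = -27.28 per mil
step 2: δ = (-27.28 + 1000)·(-3.5/1000 + 1) − 1000 = -30.69 per mil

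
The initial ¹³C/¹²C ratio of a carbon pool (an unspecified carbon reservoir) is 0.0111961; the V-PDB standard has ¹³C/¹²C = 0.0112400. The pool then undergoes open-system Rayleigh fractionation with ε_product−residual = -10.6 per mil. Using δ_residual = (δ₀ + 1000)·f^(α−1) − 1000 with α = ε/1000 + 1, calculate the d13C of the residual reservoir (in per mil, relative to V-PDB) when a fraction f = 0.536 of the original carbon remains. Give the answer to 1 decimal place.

2.7 per mil

δ₀ = (0.0111961/0.0112400 − 1)×1000 = (0.996094 − 1)×1000 = -3.906 per mil
α − 1 = ε/1000 = -0.0106
f^(α−1) = 0.536^(-0.0106) = 1.006632
δ_res = (-3.906 + 1000) × 1.006632 − 1000 = 1002.701 − 1000 = 2.70 per mil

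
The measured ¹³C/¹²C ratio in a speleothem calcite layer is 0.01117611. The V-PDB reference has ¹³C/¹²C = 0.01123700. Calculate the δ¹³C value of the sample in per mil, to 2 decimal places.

-5.42 per mil

δ¹³C = (R_sample / R_standard − 1) × 1000
R_sample / R_standard = 0.01117611 / 0.01123700 = 0.994581
δ¹³C = (0.994581 − 1) × 1000 = -5.419 per mil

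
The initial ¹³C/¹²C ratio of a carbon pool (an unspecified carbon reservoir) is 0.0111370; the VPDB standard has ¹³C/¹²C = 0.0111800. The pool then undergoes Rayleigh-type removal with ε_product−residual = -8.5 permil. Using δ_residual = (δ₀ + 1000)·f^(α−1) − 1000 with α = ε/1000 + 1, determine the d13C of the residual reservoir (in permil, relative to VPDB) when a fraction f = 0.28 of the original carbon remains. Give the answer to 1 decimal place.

δ₀ = (0.0111370/0.0111800 − 1)×1000 = (0.996154 − 1)×1000 = -3.846 permil
α − 1 = ε/1000 = -0.0085
f^(α−1) = 0.28^(-0.0085) = 1.010879
δ_res = (-3.846 + 1000) × 1.010879 − 1000 = 1006.991 − 1000 = 6.99 permil

7.0 permil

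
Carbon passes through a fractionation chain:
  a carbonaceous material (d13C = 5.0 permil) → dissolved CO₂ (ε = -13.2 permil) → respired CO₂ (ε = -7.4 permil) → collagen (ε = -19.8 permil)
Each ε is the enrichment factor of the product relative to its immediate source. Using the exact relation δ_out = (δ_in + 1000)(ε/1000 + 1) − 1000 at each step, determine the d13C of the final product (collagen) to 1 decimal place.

step 1: δ = (5.00 + 1000)·(-13.2/1000 + 1) − 1000 = -8.27 permil
step 2: δ = (-8.27 + 1000)·(-7.4/1000 + 1) − 1000 = -15.60 permil
step 3: δ = (-15.60 + 1000)·(-19.8/1000 + 1) − 1000 = -35.10 permil

-35.1 permil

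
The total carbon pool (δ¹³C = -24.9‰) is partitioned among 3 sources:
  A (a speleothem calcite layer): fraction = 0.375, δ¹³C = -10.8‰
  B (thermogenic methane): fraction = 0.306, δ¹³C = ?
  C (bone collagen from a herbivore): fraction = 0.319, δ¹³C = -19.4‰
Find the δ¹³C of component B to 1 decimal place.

Isotope mass balance: δ_bulk = Σ fᵢ·δᵢ.
-24.9 = 0.375×(-10.8) + 0.306×δ_B + 0.319×(-19.4)
0.306·δ_B = -24.9 − (-10.239) = -14.661
δ_B = -14.661 / 0.306 = -47.91‰

-47.9‰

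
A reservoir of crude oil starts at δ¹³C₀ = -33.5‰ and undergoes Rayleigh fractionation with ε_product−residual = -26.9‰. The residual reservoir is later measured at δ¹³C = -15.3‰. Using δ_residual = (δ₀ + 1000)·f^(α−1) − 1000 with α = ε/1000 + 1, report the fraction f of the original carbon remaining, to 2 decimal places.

0.50

α − 1 = ε/1000 = -0.0269
(δ_res + 1000)/(δ₀ + 1000) = (-15.3 + 1000)/(-33.5 + 1000) = 984.7/966.5 = 1.018831
f = 1.018831^(1/-0.0269) = exp(ln(1.018831)/-0.0269) = exp(0.01866/-0.0269)
f = exp(-0.6935) = 0.4998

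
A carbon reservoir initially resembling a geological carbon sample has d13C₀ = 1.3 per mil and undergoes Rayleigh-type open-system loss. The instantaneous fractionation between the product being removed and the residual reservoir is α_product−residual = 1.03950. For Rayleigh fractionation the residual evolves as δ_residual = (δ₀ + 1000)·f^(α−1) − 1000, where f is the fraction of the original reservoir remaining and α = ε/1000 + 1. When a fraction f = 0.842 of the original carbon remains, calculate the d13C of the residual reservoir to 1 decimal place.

Rayleigh residual: δ_res = (δ₀ + 1000)·f^(α−1) − 1000
α − 1 = 0.03950
f^(α−1) = 0.842^(0.03950) = 0.993230
δ_res = (1.3 + 1000) × 0.993230 − 1000 = 994.521 − 1000 = -5.48 per mil

-5.5 per mil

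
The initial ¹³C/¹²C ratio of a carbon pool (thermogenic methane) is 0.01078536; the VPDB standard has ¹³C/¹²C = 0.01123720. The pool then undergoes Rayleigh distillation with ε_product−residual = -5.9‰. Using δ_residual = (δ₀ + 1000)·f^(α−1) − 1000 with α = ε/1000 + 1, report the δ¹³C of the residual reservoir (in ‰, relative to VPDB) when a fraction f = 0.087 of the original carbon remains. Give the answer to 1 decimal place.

δ₀ = (0.01078536/0.01123720 − 1)×1000 = (0.959791 − 1)×1000 = -40.209‰
α − 1 = ε/1000 = -0.0059
f^(α−1) = 0.087^(-0.0059) = 1.014511
δ_res = (-40.209 + 1000) × 1.014511 − 1000 = 973.718 − 1000 = -26.28‰

-26.3‰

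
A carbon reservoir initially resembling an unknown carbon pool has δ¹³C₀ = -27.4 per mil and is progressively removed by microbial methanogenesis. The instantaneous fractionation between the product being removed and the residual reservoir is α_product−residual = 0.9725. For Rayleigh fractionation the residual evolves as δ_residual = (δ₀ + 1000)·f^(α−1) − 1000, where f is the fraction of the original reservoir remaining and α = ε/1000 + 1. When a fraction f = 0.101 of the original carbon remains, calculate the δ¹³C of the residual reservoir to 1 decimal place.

Rayleigh residual: δ_res = (δ₀ + 1000)·f^(α−1) − 1000
α − 1 = -0.02750
f^(α−1) = 0.101^(-0.02750) = 1.065077
δ_res = (-27.4 + 1000) × 1.065077 − 1000 = 1035.894 − 1000 = 35.89 per mil

35.9 per mil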